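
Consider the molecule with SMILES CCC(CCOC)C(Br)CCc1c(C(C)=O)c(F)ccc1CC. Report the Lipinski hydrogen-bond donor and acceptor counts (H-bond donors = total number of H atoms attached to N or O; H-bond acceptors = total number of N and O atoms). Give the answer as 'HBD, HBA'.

0, 2

Donors: find every N or O and count the H atoms it carries.
  atom 6 (O): bond orders sum to 2 → 0 H
  atom 16 (O): bond orders sum to 2 → 0 H
Lipinski HBD = 0.
Acceptors: N atoms = 0, O atoms = 2 → HBA = 2.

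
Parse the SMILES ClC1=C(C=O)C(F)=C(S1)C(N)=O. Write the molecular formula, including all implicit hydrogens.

Walk through each heavy atom and fill implicit hydrogens from standard valence (C 4, N 3, O 2, S 2, halogen 1):
  atom 1: Cl (halogen, monovalent) → 0 H
  atom 2: C, bond orders sum to 4 (valence 4) → 0 H
  atom 3: C, bond orders sum to 4 (valence 4) → 0 H
  atom 4: C, bond orders sum to 3 (valence 4) → 1 H
  atom 5: O, bond orders sum to 2 (valence 2) → 0 H
  atom 6: C, bond orders sum to 4 (valence 4) → 0 H
  atom 7: F (halogen, monovalent) → 0 H
  atom 8: C, bond orders sum to 4 (valence 4) → 0 H
  atom 9: S, bond orders sum to 2 (valence 2) → 0 H
  atom 10: C, bond orders sum to 4 (valence 4) → 0 H
  atom 11: N, bond orders sum to 1 (valence 3) → 2 H
  atom 12: O, bond orders sum to 2 (valence 2) → 0 H
Totals → C:6, H:3, Cl:1, F:1, N:1, O:2, S:1.
In Hill order: C6H3ClFNO2S.

C6H3ClFNO2S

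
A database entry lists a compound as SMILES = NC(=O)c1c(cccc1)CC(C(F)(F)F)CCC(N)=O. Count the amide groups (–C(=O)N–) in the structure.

The amide motif appears at heavy-atom positions 2, 18 in the SMILES.
Amide count: 2.

2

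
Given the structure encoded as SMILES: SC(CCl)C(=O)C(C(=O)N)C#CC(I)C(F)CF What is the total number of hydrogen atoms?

Walk through each heavy atom and fill implicit hydrogens from standard valence (C 4, N 3, O 2, S 2, halogen 1):
  atom 1: S, bond orders sum to 1 (valence 2) → 1 H
  atom 2: C, bond orders sum to 3 (valence 4) → 1 H
  atom 3: C, bond orders sum to 2 (valence 4) → 2 H
  atom 4: Cl (halogen, monovalent) → 0 H
  atom 5: C, bond orders sum to 4 (valence 4) → 0 H
  atom 6: O, bond orders sum to 2 (valence 2) → 0 H
  atom 7: C, bond orders sum to 3 (valence 4) → 1 H
  atom 8: C, bond orders sum to 4 (valence 4) → 0 H
  atom 9: O, bond orders sum to 2 (valence 2) → 0 H
  atom 10: N, bond orders sum to 1 (valence 3) → 2 H
  atom 11: C, bond orders sum to 4 (valence 4) → 0 H
  atom 12: C, bond orders sum to 4 (valence 4) → 0 H
  atom 13: C, bond orders sum to 3 (valence 4) → 1 H
  atom 14: I (halogen, monovalent) → 0 H
  atom 15: C, bond orders sum to 3 (valence 4) → 1 H
  atom 16: F (halogen, monovalent) → 0 H
  atom 17: C, bond orders sum to 2 (valence 4) → 2 H
  atom 18: F (halogen, monovalent) → 0 H
Total hydrogens: 11.

11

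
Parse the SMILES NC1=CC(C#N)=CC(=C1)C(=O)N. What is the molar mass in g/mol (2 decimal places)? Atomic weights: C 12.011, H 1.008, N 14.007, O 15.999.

161.16 g/mol

First, the molecular formula is C8H7N3O (counting implicit H from valence).
  C: 8 × 12.011 = 96.088
  H: 7 × 1.008 = 7.056
  N: 3 × 14.007 = 42.021
  O: 1 × 15.999 = 15.999
Sum: 8×12.011 + 7×1.008 + 3×14.007 + 1×15.999 = 161.164 → 161.16 g/mol.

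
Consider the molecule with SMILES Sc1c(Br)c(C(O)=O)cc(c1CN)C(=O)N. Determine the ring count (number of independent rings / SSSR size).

In SMILES, each pair of matching ring-closure digits denotes one ring-closing bond; the number of such bonds equals the number of independent rings.
Ring-closure bonds here: 1.

1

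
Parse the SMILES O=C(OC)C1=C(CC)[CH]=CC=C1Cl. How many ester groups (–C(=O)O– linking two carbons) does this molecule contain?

1

The ester motif appears at heavy-atom position 2 in the SMILES.
Ester count: 1.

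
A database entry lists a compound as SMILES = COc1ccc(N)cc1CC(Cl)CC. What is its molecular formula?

C11H16ClNO

Walk through each heavy atom and fill implicit hydrogens from standard valence (C 4, N 3, O 2, S 2, halogen 1); for lowercase aromatic atoms, an aromatic c carries 1 H when it has two neighbours and 0 H with three, and aromatic n carries 0 H:
  atom 1: C, bond orders sum to 1 (valence 4) → 3 H
  atom 2: O, bond orders sum to 2 (valence 2) → 0 H
  atom 3: aromatic c, 3 neighbours → 0 H
  atom 4: aromatic c, 2 neighbours → 1 H
  atom 5: aromatic c, 2 neighbours → 1 H
  atom 6: aromatic c, 3 neighbours → 0 H
  atom 7: N, bond orders sum to 1 (valence 3) → 2 H
  atom 8: aromatic c, 2 neighbours → 1 H
  atom 9: aromatic c, 3 neighbours → 0 H
  atom 10: C, bond orders sum to 2 (valence 4) → 2 H
  atom 11: C, bond orders sum to 3 (valence 4) → 1 H
  atom 12: Cl (halogen, monovalent) → 0 H
  atom 13: C, bond orders sum to 2 (valence 4) → 2 H
  atom 14: C, bond orders sum to 1 (valence 4) → 3 H
Totals → C:11, H:16, Cl:1, N:1, O:1.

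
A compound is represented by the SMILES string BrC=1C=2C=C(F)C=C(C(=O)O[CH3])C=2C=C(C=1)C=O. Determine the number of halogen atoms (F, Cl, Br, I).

2

Halogen atoms appear at heavy-atom positions 1, 6 (1×Br, 1×F).
Other groups present: 1 aldehyde, 1 ester.
Halogen count: 2.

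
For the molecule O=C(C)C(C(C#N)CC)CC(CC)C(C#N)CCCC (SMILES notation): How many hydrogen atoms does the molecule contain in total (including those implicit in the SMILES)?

Walk through each heavy atom and fill implicit hydrogens from standard valence (C 4, N 3, O 2, S 2, halogen 1):
  atom 1: O, bond orders sum to 2 (valence 2) → 0 H
  atom 2: C, bond orders sum to 4 (valence 4) → 0 H
  atom 3: C, bond orders sum to 1 (valence 4) → 3 H
  atom 4: C, bond orders sum to 3 (valence 4) → 1 H
  atom 5: C, bond orders sum to 3 (valence 4) → 1 H
  atom 6: C, bond orders sum to 4 (valence 4) → 0 H
  atom 7: N, bond orders sum to 3 (valence 3) → 0 H
  atom 8: C, bond orders sum to 2 (valence 4) → 2 H
  atom 9: C, bond orders sum to 1 (valence 4) → 3 H
  atom 10: C, bond orders sum to 2 (valence 4) → 2 H
  atom 11: C, bond orders sum to 3 (valence 4) → 1 H
  atom 12: C, bond orders sum to 2 (valence 4) → 2 H
  atom 13: C, bond orders sum to 1 (valence 4) → 3 H
  atom 14: C, bond orders sum to 3 (valence 4) → 1 H
  atom 15: C, bond orders sum to 4 (valence 4) → 0 H
  atom 16: N, bond orders sum to 3 (valence 3) → 0 H
  atom 17: C, bond orders sum to 2 (valence 4) → 2 H
  atom 18: C, bond orders sum to 2 (valence 4) → 2 H
  atom 19: C, bond orders sum to 2 (valence 4) → 2 H
  atom 20: C, bond orders sum to 1 (valence 4) → 3 H
Total hydrogens: 28.

28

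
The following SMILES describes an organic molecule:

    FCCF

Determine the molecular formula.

C2H4F2

Walk through each heavy atom and fill implicit hydrogens from standard valence (C 4, N 3, O 2, S 2, halogen 1):
  atom 1: F (halogen, monovalent) → 0 H
  atom 2: C, bond orders sum to 2 (valence 4) → 2 H
  atom 3: C, bond orders sum to 2 (valence 4) → 2 H
  atom 4: F (halogen, monovalent) → 0 H
Totals → C:2, H:4, F:2.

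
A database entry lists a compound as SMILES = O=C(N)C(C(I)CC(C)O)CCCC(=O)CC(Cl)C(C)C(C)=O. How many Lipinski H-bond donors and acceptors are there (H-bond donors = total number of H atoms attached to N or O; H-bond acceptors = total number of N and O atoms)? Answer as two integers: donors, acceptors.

Donors: find every N or O and count the H atoms it carries.
  atom 1 (O): bond orders sum to 2 → 0 H
  atom 3 (N): bond orders sum to 1 → 2 H
  atom 10 (O): bond orders sum to 1 → 1 H
  atom 15 (O): bond orders sum to 2 → 0 H
  atom 23 (O): bond orders sum to 2 → 0 H
Lipinski HBD = 3.
Acceptors: N atoms = 1, O atoms = 4 → HBA = 5.

3, 5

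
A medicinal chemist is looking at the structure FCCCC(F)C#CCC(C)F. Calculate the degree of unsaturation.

Degree of unsaturation = (number of rings) + (number of π bonds).
Ring closures in the SMILES: 0.
π bonds: 1 triple bond (each 2 DoU) → 2 DoU from unsaturation.
Total DoU = 0 + 2 = 2.

2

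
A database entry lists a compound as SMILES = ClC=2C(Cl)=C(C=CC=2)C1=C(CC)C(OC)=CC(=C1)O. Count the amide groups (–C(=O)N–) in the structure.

0

Scan the SMILES for the amide motif — none present.
Groups that are present: 1 ether, 1 hydroxyl.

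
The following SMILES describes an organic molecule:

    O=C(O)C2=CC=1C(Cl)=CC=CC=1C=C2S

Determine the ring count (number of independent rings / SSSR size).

In SMILES, each pair of matching ring-closure digits denotes one ring-closing bond; the number of such bonds equals the number of independent rings.
Ring-closure bonds here: 2.

2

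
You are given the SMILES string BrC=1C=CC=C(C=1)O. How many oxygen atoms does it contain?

1

Scan the SMILES for O atoms (remember two-letter symbols like Cl and Br are single atoms).
Oxygen count: 1.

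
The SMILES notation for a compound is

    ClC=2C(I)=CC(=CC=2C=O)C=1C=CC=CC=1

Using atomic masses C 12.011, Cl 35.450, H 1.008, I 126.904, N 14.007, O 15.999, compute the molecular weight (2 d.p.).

First, the molecular formula is C13H8ClIO (counting implicit H from valence).
  C: 13 × 12.011 = 156.143
  Cl: 1 × 35.450 = 35.450
  H: 8 × 1.008 = 8.064
  I: 1 × 126.904 = 126.904
  O: 1 × 15.999 = 15.999
Sum: 13×12.011 + 1×35.450 + 8×1.008 + 1×126.904 + 1×15.999 = 342.560 → 342.56 g/mol.

342.56 g/mol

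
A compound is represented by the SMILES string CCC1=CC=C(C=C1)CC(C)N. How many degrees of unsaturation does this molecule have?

Molecular formula: C11H17N.
DoU = (2C + 2 + N − H − X) / 2, where X is the halogen count and O/S are ignored.
    = (2·11 + 2 + 1 − 17 − 0) / 2 = 8 / 2 = 4.

4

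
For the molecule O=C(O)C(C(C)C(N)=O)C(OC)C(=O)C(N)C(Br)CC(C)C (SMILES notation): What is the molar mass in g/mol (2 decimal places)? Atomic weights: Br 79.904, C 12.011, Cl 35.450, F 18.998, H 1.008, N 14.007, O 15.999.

First, the molecular formula is C14H25BrN2O5 (counting implicit H from valence).
  Br: 1 × 79.904 = 79.904
  C: 14 × 12.011 = 168.154
  H: 25 × 1.008 = 25.200
  N: 2 × 14.007 = 28.014
  O: 5 × 15.999 = 79.995
Sum: 1×79.904 + 14×12.011 + 25×1.008 + 2×14.007 + 5×15.999 = 381.267 → 381.27 g/mol.

381.27 g/mol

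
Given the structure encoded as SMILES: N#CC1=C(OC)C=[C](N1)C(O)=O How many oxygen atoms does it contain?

3

Scan the SMILES for O atoms (remember two-letter symbols like Cl and Br are single atoms).
Oxygen count: 3.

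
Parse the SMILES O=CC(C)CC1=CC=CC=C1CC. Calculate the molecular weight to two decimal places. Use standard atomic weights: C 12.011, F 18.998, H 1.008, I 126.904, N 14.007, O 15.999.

First, the molecular formula is C12H16O (counting implicit H from valence).
  C: 12 × 12.011 = 144.132
  H: 16 × 1.008 = 16.128
  O: 1 × 15.999 = 15.999
Sum: 12×12.011 + 16×1.008 + 1×15.999 = 176.259 → 176.26 g/mol.

176.26 g/mol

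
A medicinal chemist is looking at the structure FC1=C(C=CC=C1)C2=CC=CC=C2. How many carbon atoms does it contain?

Count every carbon token in the SMILES (each C, including those in ring-closure positions and inside branches).
Carbon count: 12.

12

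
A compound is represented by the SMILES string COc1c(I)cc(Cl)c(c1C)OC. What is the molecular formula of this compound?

Walk through each heavy atom and fill implicit hydrogens from standard valence (C 4, N 3, O 2, S 2, halogen 1); for lowercase aromatic atoms, an aromatic c carries 1 H when it has two neighbours and 0 H with three, and aromatic n carries 0 H:
  atom 1: C, bond orders sum to 1 (valence 4) → 3 H
  atom 2: O, bond orders sum to 2 (valence 2) → 0 H
  atom 3: aromatic c, 3 neighbours → 0 H
  atom 4: aromatic c, 3 neighbours → 0 H
  atom 5: I (halogen, monovalent) → 0 H
  atom 6: aromatic c, 2 neighbours → 1 H
  atom 7: aromatic c, 3 neighbours → 0 H
  atom 8: Cl (halogen, monovalent) → 0 H
  atom 9: aromatic c, 3 neighbours → 0 H
  atom 10: aromatic c, 3 neighbours → 0 H
  atom 11: C, bond orders sum to 1 (valence 4) → 3 H
  atom 12: O, bond orders sum to 2 (valence 2) → 0 H
  atom 13: C, bond orders sum to 1 (valence 4) → 3 H
Totals → C:9, H:10, Cl:1, I:1, O:2.
In Hill order: C9H10ClIO2.

C9H10ClIO2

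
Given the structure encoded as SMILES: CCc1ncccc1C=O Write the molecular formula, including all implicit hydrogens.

Walk through each heavy atom and fill implicit hydrogens from standard valence (C 4, N 3, O 2, S 2, halogen 1); for lowercase aromatic atoms, an aromatic c carries 1 H when it has two neighbours and 0 H with three, and aromatic n carries 0 H:
  atom 1: C, bond orders sum to 1 (valence 4) → 3 H
  atom 2: C, bond orders sum to 2 (valence 4) → 2 H
  atom 3: aromatic c, 3 neighbours → 0 H
  atom 4: aromatic n, 2 neighbours → 0 H
  atom 5: aromatic c, 2 neighbours → 1 H
  atom 6: aromatic c, 2 neighbours → 1 H
  atom 7: aromatic c, 2 neighbours → 1 H
  atom 8: aromatic c, 3 neighbours → 0 H
  atom 9: C, bond orders sum to 3 (valence 4) → 1 H
  atom 10: O, bond orders sum to 2 (valence 2) → 0 H
Totals → C:8, H:9, N:1, O:1.

C8H9NO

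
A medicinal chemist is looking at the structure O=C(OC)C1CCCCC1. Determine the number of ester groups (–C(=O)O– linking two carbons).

The ester motif appears at heavy-atom position 2 in the SMILES.
Ester count: 1.

1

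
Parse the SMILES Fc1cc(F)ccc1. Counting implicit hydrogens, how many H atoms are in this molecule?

Walk through each heavy atom and fill implicit hydrogens from standard valence (C 4, N 3, O 2, S 2, halogen 1); for lowercase aromatic atoms, an aromatic c carries 1 H when it has two neighbours and 0 H with three, and aromatic n carries 0 H:
  atom 1: F (halogen, monovalent) → 0 H
  atom 2: aromatic c, 3 neighbours → 0 H
  atom 3: aromatic c, 2 neighbours → 1 H
  atom 4: aromatic c, 3 neighbours → 0 H
  atom 5: F (halogen, monovalent) → 0 H
  atom 6: aromatic c, 2 neighbours → 1 H
  atom 7: aromatic c, 2 neighbours → 1 H
  atom 8: aromatic c, 2 neighbours → 1 H
Total hydrogens: 4.

4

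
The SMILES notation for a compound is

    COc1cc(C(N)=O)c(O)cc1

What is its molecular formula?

C8H9NO3

Walk through each heavy atom and fill implicit hydrogens from standard valence (C 4, N 3, O 2, S 2, halogen 1); for lowercase aromatic atoms, an aromatic c carries 1 H when it has two neighbours and 0 H with three, and aromatic n carries 0 H:
  atom 1: C, bond orders sum to 1 (valence 4) → 3 H
  atom 2: O, bond orders sum to 2 (valence 2) → 0 H
  atom 3: aromatic c, 3 neighbours → 0 H
  atom 4: aromatic c, 2 neighbours → 1 H
  atom 5: aromatic c, 3 neighbours → 0 H
  atom 6: C, bond orders sum to 4 (valence 4) → 0 H
  atom 7: N, bond orders sum to 1 (valence 3) → 2 H
  atom 8: O, bond orders sum to 2 (valence 2) → 0 H
  atom 9: aromatic c, 3 neighbours → 0 H
  atom 10: O, bond orders sum to 1 (valence 2) → 1 H
  atom 11: aromatic c, 2 neighbours → 1 H
  atom 12: aromatic c, 2 neighbours → 1 H
Totals → C:8, H:9, N:1, O:3.
In Hill order: C8H9NO3.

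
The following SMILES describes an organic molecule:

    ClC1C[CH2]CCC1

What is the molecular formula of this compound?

C6H11Cl

Walk through each heavy atom and fill implicit hydrogens from standard valence (C 4, N 3, O 2, S 2, halogen 1):
  atom 1: Cl (halogen, monovalent) → 0 H
  atom 2: C, bond orders sum to 3 (valence 4) → 1 H
  atom 3: C, bond orders sum to 2 (valence 4) → 2 H
  atom 4: C with explicit H count 2
  atom 5: C, bond orders sum to 2 (valence 4) → 2 H
  atom 6: C, bond orders sum to 2 (valence 4) → 2 H
  atom 7: C, bond orders sum to 2 (valence 4) → 2 H
Totals → C:6, H:11, Cl:1.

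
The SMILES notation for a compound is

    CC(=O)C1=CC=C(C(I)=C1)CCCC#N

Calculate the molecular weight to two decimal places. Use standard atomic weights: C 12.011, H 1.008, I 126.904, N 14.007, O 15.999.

First, the molecular formula is C12H12INO (counting implicit H from valence).
  C: 12 × 12.011 = 144.132
  H: 12 × 1.008 = 12.096
  I: 1 × 126.904 = 126.904
  N: 1 × 14.007 = 14.007
  O: 1 × 15.999 = 15.999
Sum: 12×12.011 + 12×1.008 + 1×126.904 + 1×14.007 + 1×15.999 = 313.138 → 313.14 g/mol.

313.14 g/mol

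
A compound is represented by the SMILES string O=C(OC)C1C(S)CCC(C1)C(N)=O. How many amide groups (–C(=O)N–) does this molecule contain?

The amide motif appears at heavy-atom position 12 in the SMILES.
Other groups present: 1 ester, 1 thiol.
Amide count: 1.

1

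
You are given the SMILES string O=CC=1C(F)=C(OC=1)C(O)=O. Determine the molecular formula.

Walk through each heavy atom and fill implicit hydrogens from standard valence (C 4, N 3, O 2, S 2, halogen 1):
  atom 1: O, bond orders sum to 2 (valence 2) → 0 H
  atom 2: C, bond orders sum to 3 (valence 4) → 1 H
  atom 3: C, bond orders sum to 4 (valence 4) → 0 H
  atom 4: C, bond orders sum to 4 (valence 4) → 0 H
  atom 5: F (halogen, monovalent) → 0 H
  atom 6: C, bond orders sum to 4 (valence 4) → 0 H
  atom 7: O, bond orders sum to 2 (valence 2) → 0 H
  atom 8: C, bond orders sum to 3 (valence 4) → 1 H
  atom 9: C, bond orders sum to 4 (valence 4) → 0 H
  atom 10: O, bond orders sum to 1 (valence 2) → 1 H
  atom 11: O, bond orders sum to 2 (valence 2) → 0 H
Totals → C:6, H:3, F:1, O:4.

C6H3FO4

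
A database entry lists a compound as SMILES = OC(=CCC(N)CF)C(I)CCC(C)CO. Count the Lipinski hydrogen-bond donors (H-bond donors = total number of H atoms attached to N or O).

Donors: find every N or O and count the H atoms it carries.
  atom 1 (O): bond orders sum to 1 → 1 H
  atom 6 (N): bond orders sum to 1 → 2 H
  atom 16 (O): bond orders sum to 1 → 1 H
Lipinski HBD = 4.

4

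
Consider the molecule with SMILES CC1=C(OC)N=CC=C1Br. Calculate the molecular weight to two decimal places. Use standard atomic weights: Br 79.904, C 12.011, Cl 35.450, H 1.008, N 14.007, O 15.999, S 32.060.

202.05 g/mol

First, the molecular formula is C7H8BrNO (counting implicit H from valence).
  Br: 1 × 79.904 = 79.904
  C: 7 × 12.011 = 84.077
  H: 8 × 1.008 = 8.064
  N: 1 × 14.007 = 14.007
  O: 1 × 15.999 = 15.999
Sum: 1×79.904 + 7×12.011 + 8×1.008 + 1×14.007 + 1×15.999 = 202.051 → 202.05 g/mol.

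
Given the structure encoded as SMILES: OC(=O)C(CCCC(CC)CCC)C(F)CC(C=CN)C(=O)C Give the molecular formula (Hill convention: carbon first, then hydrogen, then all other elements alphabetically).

C18H32FNO3

Walk through each heavy atom and fill implicit hydrogens from standard valence (C 4, N 3, O 2, S 2, halogen 1):
  atom 1: O, bond orders sum to 1 (valence 2) → 1 H
  atom 2: C, bond orders sum to 4 (valence 4) → 0 H
  atom 3: O, bond orders sum to 2 (valence 2) → 0 H
  atom 4: C, bond orders sum to 3 (valence 4) → 1 H
  atom 5: C, bond orders sum to 2 (valence 4) → 2 H
  atom 6: C, bond orders sum to 2 (valence 4) → 2 H
  atom 7: C, bond orders sum to 2 (valence 4) → 2 H
  atom 8: C, bond orders sum to 3 (valence 4) → 1 H
  atom 9: C, bond orders sum to 2 (valence 4) → 2 H
  atom 10: C, bond orders sum to 1 (valence 4) → 3 H
  atom 11: C, bond orders sum to 2 (valence 4) → 2 H
  atom 12: C, bond orders sum to 2 (valence 4) → 2 H
  atom 13: C, bond orders sum to 1 (valence 4) → 3 H
  atom 14: C, bond orders sum to 3 (valence 4) → 1 H
  atom 15: F (halogen, monovalent) → 0 H
  atom 16: C, bond orders sum to 2 (valence 4) → 2 H
  atom 17: C, bond orders sum to 3 (valence 4) → 1 H
  atom 18: C, bond orders sum to 3 (valence 4) → 1 H
  atom 19: C, bond orders sum to 3 (valence 4) → 1 H
  atom 20: N, bond orders sum to 1 (valence 3) → 2 H
  atom 21: C, bond orders sum to 4 (valence 4) → 0 H
  atom 22: O, bond orders sum to 2 (valence 2) → 0 H
  atom 23: C, bond orders sum to 1 (valence 4) → 3 H
Totals → C:18, H:32, F:1, N:1, O:3.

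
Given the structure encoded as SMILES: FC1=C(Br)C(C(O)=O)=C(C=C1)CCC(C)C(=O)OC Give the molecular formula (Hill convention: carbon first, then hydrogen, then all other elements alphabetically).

C13H14BrFO4

Walk through each heavy atom and fill implicit hydrogens from standard valence (C 4, N 3, O 2, S 2, halogen 1):
  atom 1: F (halogen, monovalent) → 0 H
  atom 2: C, bond orders sum to 4 (valence 4) → 0 H
  atom 3: C, bond orders sum to 4 (valence 4) → 0 H
  atom 4: Br (halogen, monovalent) → 0 H
  atom 5: C, bond orders sum to 4 (valence 4) → 0 H
  atom 6: C, bond orders sum to 4 (valence 4) → 0 H
  atom 7: O, bond orders sum to 1 (valence 2) → 1 H
  atom 8: O, bond orders sum to 2 (valence 2) → 0 H
  atom 9: C, bond orders sum to 4 (valence 4) → 0 H
  atom 10: C, bond orders sum to 3 (valence 4) → 1 H
  atom 11: C, bond orders sum to 3 (valence 4) → 1 H
  atom 12: C, bond orders sum to 2 (valence 4) → 2 H
  atom 13: C, bond orders sum to 2 (valence 4) → 2 H
  atom 14: C, bond orders sum to 3 (valence 4) → 1 H
  atom 15: C, bond orders sum to 1 (valence 4) → 3 H
  atom 16: C, bond orders sum to 4 (valence 4) → 0 H
  atom 17: O, bond orders sum to 2 (valence 2) → 0 H
  atom 18: O, bond orders sum to 2 (valence 2) → 0 H
  atom 19: C, bond orders sum to 1 (valence 4) → 3 H
Totals → C:13, H:14, Br:1, F:1, O:4.
In Hill order: C13H14BrFO4.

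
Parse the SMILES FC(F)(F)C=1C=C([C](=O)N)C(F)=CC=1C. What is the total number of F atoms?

Scan the SMILES for F atoms (remember two-letter symbols like Cl and Br are single atoms).
Fluorine count: 4.

4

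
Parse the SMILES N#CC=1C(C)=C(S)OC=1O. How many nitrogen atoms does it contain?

Scan the SMILES for N atoms (remember two-letter symbols like Cl and Br are single atoms).
Nitrogen count: 1.

1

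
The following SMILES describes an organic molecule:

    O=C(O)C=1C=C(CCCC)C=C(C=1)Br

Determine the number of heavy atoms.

14

Every atom symbol written in the SMILES (organic subset) is one heavy atom; implicit H are not written.
Heavy atoms by element → Br:1, C:11, O:2.
Total: 14.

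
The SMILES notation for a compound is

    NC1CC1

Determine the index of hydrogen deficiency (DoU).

1

Degree of unsaturation = (number of rings) + (number of π bonds).
Ring closures in the SMILES: 1.
π bonds: none → 0 DoU from unsaturation.
Total DoU = 1 + 0 = 1.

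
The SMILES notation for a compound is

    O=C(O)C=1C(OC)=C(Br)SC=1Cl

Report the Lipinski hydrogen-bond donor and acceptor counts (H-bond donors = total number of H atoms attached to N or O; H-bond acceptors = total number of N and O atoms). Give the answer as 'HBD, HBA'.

Donors: find every N or O and count the H atoms it carries.
  atom 1 (O): bond orders sum to 2 → 0 H
  atom 3 (O): bond orders sum to 1 → 1 H
  atom 6 (O): bond orders sum to 2 → 0 H
Lipinski HBD = 1.
Acceptors: N atoms = 0, O atoms = 3 → HBA = 3.

1, 3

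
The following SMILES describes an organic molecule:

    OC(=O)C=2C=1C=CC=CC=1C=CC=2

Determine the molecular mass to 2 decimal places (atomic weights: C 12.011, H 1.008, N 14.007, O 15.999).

First, the molecular formula is C11H8O2 (counting implicit H from valence).
  C: 11 × 12.011 = 132.121
  H: 8 × 1.008 = 8.064
  O: 2 × 15.999 = 31.998
Sum: 11×12.011 + 8×1.008 + 2×15.999 = 172.183 → 172.18 g/mol.

172.18 g/mol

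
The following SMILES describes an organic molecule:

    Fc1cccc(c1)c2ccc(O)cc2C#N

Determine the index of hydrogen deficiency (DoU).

10

Molecular formula: C13H8FNO.
DoU = (2C + 2 + N − H − X) / 2, where X is the halogen count and O/S are ignored.
    = (2·13 + 2 + 1 − 8 − 1) / 2 = 20 / 2 = 10.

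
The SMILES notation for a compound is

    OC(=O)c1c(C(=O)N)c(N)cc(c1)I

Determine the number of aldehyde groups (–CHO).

0

Scan the SMILES for the aldehyde motif — none present.
Groups that are present: 1 amide, 1 carboxylic acid, 1 primary amine.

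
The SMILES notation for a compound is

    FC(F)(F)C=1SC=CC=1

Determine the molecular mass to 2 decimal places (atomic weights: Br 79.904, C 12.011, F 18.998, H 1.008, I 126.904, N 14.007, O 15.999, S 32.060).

First, the molecular formula is C5H3F3S (counting implicit H from valence).
  C: 5 × 12.011 = 60.055
  F: 3 × 18.998 = 56.994
  H: 3 × 1.008 = 3.024
  S: 1 × 32.060 = 32.060
Sum: 5×12.011 + 3×18.998 + 3×1.008 + 1×32.060 = 152.133 → 152.13 g/mol.

152.13 g/mol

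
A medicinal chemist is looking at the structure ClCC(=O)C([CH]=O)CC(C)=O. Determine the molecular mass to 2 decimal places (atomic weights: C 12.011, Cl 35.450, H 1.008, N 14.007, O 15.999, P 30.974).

First, the molecular formula is C7H9ClO3 (counting implicit H from valence).
  C: 7 × 12.011 = 84.077
  Cl: 1 × 35.450 = 35.450
  H: 9 × 1.008 = 9.072
  O: 3 × 15.999 = 47.997
Sum: 7×12.011 + 1×35.450 + 9×1.008 + 3×15.999 = 176.596 → 176.60 g/mol.

176.60 g/mol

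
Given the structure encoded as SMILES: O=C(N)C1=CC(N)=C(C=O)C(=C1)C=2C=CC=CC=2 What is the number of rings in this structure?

2

In SMILES, each pair of matching ring-closure digits denotes one ring-closing bond; the number of such bonds equals the number of independent rings.
Ring-closure bonds here: 2.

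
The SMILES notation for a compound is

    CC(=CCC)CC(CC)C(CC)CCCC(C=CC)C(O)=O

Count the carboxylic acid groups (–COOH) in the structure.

The carboxylic acid motif appears at heavy-atom position 20 in the SMILES.
Other groups present: 2 alkene.
Carboxylic acid count: 1.

1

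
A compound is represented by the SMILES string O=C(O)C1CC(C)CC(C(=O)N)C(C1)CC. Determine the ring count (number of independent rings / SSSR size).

1

In SMILES, each pair of matching ring-closure digits denotes one ring-closing bond; the number of such bonds equals the number of independent rings.
Ring-closure bonds here: 1.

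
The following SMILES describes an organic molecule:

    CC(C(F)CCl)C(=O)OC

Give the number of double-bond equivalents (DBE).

Molecular formula: C6H10ClFO2.
DoU = (2C + 2 + N − H − X) / 2, where X is the halogen count and O/S are ignored.
    = (2·6 + 2 + 0 − 10 − 2) / 2 = 2 / 2 = 1.

1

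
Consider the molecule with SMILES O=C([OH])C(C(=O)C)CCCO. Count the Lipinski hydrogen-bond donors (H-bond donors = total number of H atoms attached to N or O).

Donors: find every N or O and count the H atoms it carries.
  atom 1 (O): bond orders sum to 2 → 0 H
  atom 3 (O): bond orders sum to 1 → 1 H
  atom 6 (O): bond orders sum to 2 → 0 H
  atom 11 (O): bond orders sum to 1 → 1 H
Lipinski HBD = 2.

2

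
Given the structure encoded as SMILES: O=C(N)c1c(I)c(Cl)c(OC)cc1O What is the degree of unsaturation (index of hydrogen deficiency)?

Molecular formula: C8H7ClINO3.
DoU = (2C + 2 + N − H − X) / 2, where X is the halogen count and O/S are ignored.
    = (2·8 + 2 + 1 − 7 − 2) / 2 = 10 / 2 = 5.

5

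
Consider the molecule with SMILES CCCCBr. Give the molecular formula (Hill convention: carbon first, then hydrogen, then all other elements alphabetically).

Walk through each heavy atom and fill implicit hydrogens from standard valence (C 4, N 3, O 2, S 2, halogen 1):
  atom 1: C, bond orders sum to 1 (valence 4) → 3 H
  atom 2: C, bond orders sum to 2 (valence 4) → 2 H
  atom 3: C, bond orders sum to 2 (valence 4) → 2 H
  atom 4: C, bond orders sum to 2 (valence 4) → 2 H
  atom 5: Br (halogen, monovalent) → 0 H
Totals → C:4, H:9, Br:1.

C4H9Br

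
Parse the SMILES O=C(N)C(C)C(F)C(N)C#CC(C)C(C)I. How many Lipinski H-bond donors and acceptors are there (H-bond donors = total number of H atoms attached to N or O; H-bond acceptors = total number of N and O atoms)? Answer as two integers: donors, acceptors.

4, 3

Donors: find every N or O and count the H atoms it carries.
  atom 1 (O): bond orders sum to 2 → 0 H
  atom 3 (N): bond orders sum to 1 → 2 H
  atom 9 (N): bond orders sum to 1 → 2 H
Lipinski HBD = 4.
Acceptors: N atoms = 2, O atoms = 1 → HBA = 3.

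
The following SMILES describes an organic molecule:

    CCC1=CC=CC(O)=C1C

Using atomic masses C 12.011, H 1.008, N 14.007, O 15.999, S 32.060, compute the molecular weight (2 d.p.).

First, the molecular formula is C9H12O (counting implicit H from valence).
  C: 9 × 12.011 = 108.099
  H: 12 × 1.008 = 12.096
  O: 1 × 15.999 = 15.999
Sum: 9×12.011 + 12×1.008 + 1×15.999 = 136.194 → 136.19 g/mol.

136.19 g/mol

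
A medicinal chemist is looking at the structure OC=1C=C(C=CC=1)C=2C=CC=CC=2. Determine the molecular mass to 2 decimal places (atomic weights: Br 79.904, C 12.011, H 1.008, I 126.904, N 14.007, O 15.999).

170.21 g/mol

First, the molecular formula is C12H10O (counting implicit H from valence).
  C: 12 × 12.011 = 144.132
  H: 10 × 1.008 = 10.080
  O: 1 × 15.999 = 15.999
Sum: 12×12.011 + 10×1.008 + 1×15.999 = 170.211 → 170.21 g/mol.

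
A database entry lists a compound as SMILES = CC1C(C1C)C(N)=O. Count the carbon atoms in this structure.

Count every carbon token in the SMILES (each C, including those in ring-closure positions and inside branches).
Carbon count: 6.

6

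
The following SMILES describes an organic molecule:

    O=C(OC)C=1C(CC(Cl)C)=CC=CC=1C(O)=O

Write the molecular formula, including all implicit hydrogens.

Walk through each heavy atom and fill implicit hydrogens from standard valence (C 4, N 3, O 2, S 2, halogen 1):
  atom 1: O, bond orders sum to 2 (valence 2) → 0 H
  atom 2: C, bond orders sum to 4 (valence 4) → 0 H
  atom 3: O, bond orders sum to 2 (valence 2) → 0 H
  atom 4: C, bond orders sum to 1 (valence 4) → 3 H
  atom 5: C, bond orders sum to 4 (valence 4) → 0 H
  atom 6: C, bond orders sum to 4 (valence 4) → 0 H
  atom 7: C, bond orders sum to 2 (valence 4) → 2 H
  atom 8: C, bond orders sum to 3 (valence 4) → 1 H
  atom 9: Cl (halogen, monovalent) → 0 H
  atom 10: C, bond orders sum to 1 (valence 4) → 3 H
  atom 11: C, bond orders sum to 3 (valence 4) → 1 H
  atom 12: C, bond orders sum to 3 (valence 4) → 1 H
  atom 13: C, bond orders sum to 3 (valence 4) → 1 H
  atom 14: C, bond orders sum to 4 (valence 4) → 0 H
  atom 15: C, bond orders sum to 4 (valence 4) → 0 H
  atom 16: O, bond orders sum to 1 (valence 2) → 1 H
  atom 17: O, bond orders sum to 2 (valence 2) → 0 H
Totals → C:12, H:13, Cl:1, O:4.
In Hill order: C12H13ClO4.

C12H13ClO4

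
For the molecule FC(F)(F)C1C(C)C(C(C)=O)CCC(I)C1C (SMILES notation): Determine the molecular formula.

Walk through each heavy atom and fill implicit hydrogens from standard valence (C 4, N 3, O 2, S 2, halogen 1):
  atom 1: F (halogen, monovalent) → 0 H
  atom 2: C, bond orders sum to 4 (valence 4) → 0 H
  atom 3: F (halogen, monovalent) → 0 H
  atom 4: F (halogen, monovalent) → 0 H
  atom 5: C, bond orders sum to 3 (valence 4) → 1 H
  atom 6: C, bond orders sum to 3 (valence 4) → 1 H
  atom 7: C, bond orders sum to 1 (valence 4) → 3 H
  atom 8: C, bond orders sum to 3 (valence 4) → 1 H
  atom 9: C, bond orders sum to 4 (valence 4) → 0 H
  atom 10: C, bond orders sum to 1 (valence 4) → 3 H
  atom 11: O, bond orders sum to 2 (valence 2) → 0 H
  atom 12: C, bond orders sum to 2 (valence 4) → 2 H
  atom 13: C, bond orders sum to 2 (valence 4) → 2 H
  atom 14: C, bond orders sum to 3 (valence 4) → 1 H
  atom 15: I (halogen, monovalent) → 0 H
  atom 16: C, bond orders sum to 3 (valence 4) → 1 H
  atom 17: C, bond orders sum to 1 (valence 4) → 3 H
Totals → C:12, H:18, F:3, I:1, O:1.
In Hill order: C12H18F3IO.

C12H18F3IO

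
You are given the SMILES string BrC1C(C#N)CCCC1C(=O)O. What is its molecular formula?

Walk through each heavy atom and fill implicit hydrogens from standard valence (C 4, N 3, O 2, S 2, halogen 1):
  atom 1: Br (halogen, monovalent) → 0 H
  atom 2: C, bond orders sum to 3 (valence 4) → 1 H
  atom 3: C, bond orders sum to 3 (valence 4) → 1 H
  atom 4: C, bond orders sum to 4 (valence 4) → 0 H
  atom 5: N, bond orders sum to 3 (valence 3) → 0 H
  atom 6: C, bond orders sum to 2 (valence 4) → 2 H
  atom 7: C, bond orders sum to 2 (valence 4) → 2 H
  atom 8: C, bond orders sum to 2 (valence 4) → 2 H
  atom 9: C, bond orders sum to 3 (valence 4) → 1 H
  atom 10: C, bond orders sum to 4 (valence 4) → 0 H
  atom 11: O, bond orders sum to 2 (valence 2) → 0 H
  atom 12: O, bond orders sum to 1 (valence 2) → 1 H
Totals → C:8, H:10, Br:1, N:1, O:2.

C8H10BrNO2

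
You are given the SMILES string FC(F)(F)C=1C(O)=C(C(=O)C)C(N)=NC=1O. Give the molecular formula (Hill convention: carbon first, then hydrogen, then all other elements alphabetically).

Walk through each heavy atom and fill implicit hydrogens from standard valence (C 4, N 3, O 2, S 2, halogen 1):
  atom 1: F (halogen, monovalent) → 0 H
  atom 2: C, bond orders sum to 4 (valence 4) → 0 H
  atom 3: F (halogen, monovalent) → 0 H
  atom 4: F (halogen, monovalent) → 0 H
  atom 5: C, bond orders sum to 4 (valence 4) → 0 H
  atom 6: C, bond orders sum to 4 (valence 4) → 0 H
  atom 7: O, bond orders sum to 1 (valence 2) → 1 H
  atom 8: C, bond orders sum to 4 (valence 4) → 0 H
  atom 9: C, bond orders sum to 4 (valence 4) → 0 H
  atom 10: O, bond orders sum to 2 (valence 2) → 0 H
  atom 11: C, bond orders sum to 1 (valence 4) → 3 H
  atom 12: C, bond orders sum to 4 (valence 4) → 0 H
  atom 13: N, bond orders sum to 1 (valence 3) → 2 H
  atom 14: N, bond orders sum to 3 (valence 3) → 0 H
  atom 15: C, bond orders sum to 4 (valence 4) → 0 H
  atom 16: O, bond orders sum to 1 (valence 2) → 1 H
Totals → C:8, H:7, F:3, N:2, O:3.

C8H7F3N2O3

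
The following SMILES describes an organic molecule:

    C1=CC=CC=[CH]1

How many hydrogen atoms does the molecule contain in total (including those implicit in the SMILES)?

Walk through each heavy atom and fill implicit hydrogens from standard valence (C 4, N 3, O 2, S 2, halogen 1):
  atom 1: C, bond orders sum to 3 (valence 4) → 1 H
  atom 2: C, bond orders sum to 3 (valence 4) → 1 H
  atom 3: C, bond orders sum to 3 (valence 4) → 1 H
  atom 4: C, bond orders sum to 3 (valence 4) → 1 H
  atom 5: C, bond orders sum to 3 (valence 4) → 1 H
  atom 6: C with explicit H count 1
Total hydrogens: 6.

6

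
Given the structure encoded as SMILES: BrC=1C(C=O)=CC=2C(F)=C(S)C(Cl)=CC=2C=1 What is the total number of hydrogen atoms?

5

Walk through each heavy atom and fill implicit hydrogens from standard valence (C 4, N 3, O 2, S 2, halogen 1):
  atom 1: Br (halogen, monovalent) → 0 H
  atom 2: C, bond orders sum to 4 (valence 4) → 0 H
  atom 3: C, bond orders sum to 4 (valence 4) → 0 H
  atom 4: C, bond orders sum to 3 (valence 4) → 1 H
  atom 5: O, bond orders sum to 2 (valence 2) → 0 H
  atom 6: C, bond orders sum to 3 (valence 4) → 1 H
  atom 7: C, bond orders sum to 4 (valence 4) → 0 H
  atom 8: C, bond orders sum to 4 (valence 4) → 0 H
  atom 9: F (halogen, monovalent) → 0 H
  atom 10: C, bond orders sum to 4 (valence 4) → 0 H
  atom 11: S, bond orders sum to 1 (valence 2) → 1 H
  atom 12: C, bond orders sum to 4 (valence 4) → 0 H
  atom 13: Cl (halogen, monovalent) → 0 H
  atom 14: C, bond orders sum to 3 (valence 4) → 1 H
  atom 15: C, bond orders sum to 4 (valence 4) → 0 H
  atom 16: C, bond orders sum to 3 (valence 4) → 1 H
Total hydrogens: 5.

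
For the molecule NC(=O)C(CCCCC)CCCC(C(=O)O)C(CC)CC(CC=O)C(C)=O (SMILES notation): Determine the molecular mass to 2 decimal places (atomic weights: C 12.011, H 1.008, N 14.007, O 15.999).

First, the molecular formula is C21H37NO5 (counting implicit H from valence).
  C: 21 × 12.011 = 252.231
  H: 37 × 1.008 = 37.296
  N: 1 × 14.007 = 14.007
  O: 5 × 15.999 = 79.995
Sum: 21×12.011 + 37×1.008 + 1×14.007 + 5×15.999 = 383.529 → 383.53 g/mol.

383.53 g/mol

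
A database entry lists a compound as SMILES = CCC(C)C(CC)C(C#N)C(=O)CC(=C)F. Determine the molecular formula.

Walk through each heavy atom and fill implicit hydrogens from standard valence (C 4, N 3, O 2, S 2, halogen 1):
  atom 1: C, bond orders sum to 1 (valence 4) → 3 H
  atom 2: C, bond orders sum to 2 (valence 4) → 2 H
  atom 3: C, bond orders sum to 3 (valence 4) → 1 H
  atom 4: C, bond orders sum to 1 (valence 4) → 3 H
  atom 5: C, bond orders sum to 3 (valence 4) → 1 H
  atom 6: C, bond orders sum to 2 (valence 4) → 2 H
  atom 7: C, bond orders sum to 1 (valence 4) → 3 H
  atom 8: C, bond orders sum to 3 (valence 4) → 1 H
  atom 9: C, bond orders sum to 4 (valence 4) → 0 H
  atom 10: N, bond orders sum to 3 (valence 3) → 0 H
  atom 11: C, bond orders sum to 4 (valence 4) → 0 H
  atom 12: O, bond orders sum to 2 (valence 2) → 0 H
  atom 13: C, bond orders sum to 2 (valence 4) → 2 H
  atom 14: C, bond orders sum to 4 (valence 4) → 0 H
  atom 15: C, bond orders sum to 2 (valence 4) → 2 H
  atom 16: F (halogen, monovalent) → 0 H
Totals → C:13, H:20, F:1, N:1, O:1.

C13H20FNO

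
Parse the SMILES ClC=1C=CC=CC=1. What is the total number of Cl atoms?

1

Scan the SMILES for Cl atoms (remember two-letter symbols like Cl and Br are single atoms).
Chlorine count: 1.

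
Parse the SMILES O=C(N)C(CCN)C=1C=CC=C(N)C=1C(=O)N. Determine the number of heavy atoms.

Every atom symbol written in the SMILES (organic subset) is one heavy atom; implicit H are not written.
Heavy atoms by element → C:11, N:4, O:2.
Total: 17.

17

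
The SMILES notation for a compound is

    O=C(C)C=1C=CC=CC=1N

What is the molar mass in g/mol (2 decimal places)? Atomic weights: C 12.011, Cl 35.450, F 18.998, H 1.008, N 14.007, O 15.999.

First, the molecular formula is C8H9NO (counting implicit H from valence).
  C: 8 × 12.011 = 96.088
  H: 9 × 1.008 = 9.072
  N: 1 × 14.007 = 14.007
  O: 1 × 15.999 = 15.999
Sum: 8×12.011 + 9×1.008 + 1×14.007 + 1×15.999 = 135.166 → 135.17 g/mol.

135.17 g/mol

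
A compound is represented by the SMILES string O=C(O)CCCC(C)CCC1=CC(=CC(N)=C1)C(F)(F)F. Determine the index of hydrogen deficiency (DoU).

5

Degree of unsaturation = (number of rings) + (number of π bonds).
Ring closures in the SMILES: 1.
π bonds: 4 double bonds (each 1 DoU) → 4 DoU from unsaturation.
Total DoU = 1 + 4 = 5.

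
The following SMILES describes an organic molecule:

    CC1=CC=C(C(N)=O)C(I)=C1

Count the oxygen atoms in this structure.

1

Scan the SMILES for O atoms (remember two-letter symbols like Cl and Br are single atoms).
Oxygen count: 1.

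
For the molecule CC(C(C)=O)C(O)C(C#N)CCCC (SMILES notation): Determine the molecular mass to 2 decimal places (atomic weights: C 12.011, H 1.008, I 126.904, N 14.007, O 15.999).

First, the molecular formula is C11H19NO2 (counting implicit H from valence).
  C: 11 × 12.011 = 132.121
  H: 19 × 1.008 = 19.152
  N: 1 × 14.007 = 14.007
  O: 2 × 15.999 = 31.998
Sum: 11×12.011 + 19×1.008 + 1×14.007 + 2×15.999 = 197.278 → 197.28 g/mol.

197.28 g/mol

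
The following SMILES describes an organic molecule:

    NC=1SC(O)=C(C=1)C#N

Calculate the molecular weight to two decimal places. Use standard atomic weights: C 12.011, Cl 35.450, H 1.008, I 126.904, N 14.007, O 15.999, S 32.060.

First, the molecular formula is C5H4N2OS (counting implicit H from valence).
  C: 5 × 12.011 = 60.055
  H: 4 × 1.008 = 4.032
  N: 2 × 14.007 = 28.014
  O: 1 × 15.999 = 15.999
  S: 1 × 32.060 = 32.060
Sum: 5×12.011 + 4×1.008 + 2×14.007 + 1×15.999 + 1×32.060 = 140.160 → 140.16 g/mol.

140.16 g/mol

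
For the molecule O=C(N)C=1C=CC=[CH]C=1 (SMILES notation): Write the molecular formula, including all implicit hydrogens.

Walk through each heavy atom and fill implicit hydrogens from standard valence (C 4, N 3, O 2, S 2, halogen 1):
  atom 1: O, bond orders sum to 2 (valence 2) → 0 H
  atom 2: C, bond orders sum to 4 (valence 4) → 0 H
  atom 3: N, bond orders sum to 1 (valence 3) → 2 H
  atom 4: C, bond orders sum to 4 (valence 4) → 0 H
  atom 5: C, bond orders sum to 3 (valence 4) → 1 H
  atom 6: C, bond orders sum to 3 (valence 4) → 1 H
  atom 7: C, bond orders sum to 3 (valence 4) → 1 H
  atom 8: C with explicit H count 1
  atom 9: C, bond orders sum to 3 (valence 4) → 1 H
Totals → C:7, H:7, N:1, O:1.

C7H7NO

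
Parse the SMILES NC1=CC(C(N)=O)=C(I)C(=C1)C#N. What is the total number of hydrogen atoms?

6

Walk through each heavy atom and fill implicit hydrogens from standard valence (C 4, N 3, O 2, S 2, halogen 1):
  atom 1: N, bond orders sum to 1 (valence 3) → 2 H
  atom 2: C, bond orders sum to 4 (valence 4) → 0 H
  atom 3: C, bond orders sum to 3 (valence 4) → 1 H
  atom 4: C, bond orders sum to 4 (valence 4) → 0 H
  atom 5: C, bond orders sum to 4 (valence 4) → 0 H
  atom 6: N, bond orders sum to 1 (valence 3) → 2 H
  atom 7: O, bond orders sum to 2 (valence 2) → 0 H
  atom 8: C, bond orders sum to 4 (valence 4) → 0 H
  atom 9: I (halogen, monovalent) → 0 H
  atom 10: C, bond orders sum to 4 (valence 4) → 0 H
  atom 11: C, bond orders sum to 3 (valence 4) → 1 H
  atom 12: C, bond orders sum to 4 (valence 4) → 0 H
  atom 13: N, bond orders sum to 3 (valence 3) → 0 H
Total hydrogens: 6.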